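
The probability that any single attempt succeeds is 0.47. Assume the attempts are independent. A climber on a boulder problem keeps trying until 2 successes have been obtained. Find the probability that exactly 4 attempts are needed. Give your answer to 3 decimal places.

0.186

Y = trial on which the second success occurs; negative binomial, r=2, p=0.47.
P(Y=4) = C(3,1) · p^2 · (1−p)^2
= 3 · 0.2209 · 0.2809 = 0.18615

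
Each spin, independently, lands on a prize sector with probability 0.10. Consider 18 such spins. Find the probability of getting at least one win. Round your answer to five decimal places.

0.84991

P(at least one) = 1 − P(none) = 1 − (1 − 0.10)^18
= 1 − 0.1500946 = 0.8499054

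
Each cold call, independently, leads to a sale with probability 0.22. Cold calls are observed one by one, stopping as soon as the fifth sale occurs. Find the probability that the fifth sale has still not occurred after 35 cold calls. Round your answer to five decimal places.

0.08971

Needing more than 35 cold calls ⇔ fewer than 5 successes in the first 35. With X ~ Binomial(35, 0.22), P(Y > 35) = P(X ≤ 4).
  k=0: C(35,0)·0.22^0·0.78^35 = 0.0001672
  k=1: C(35,1)·0.22^1·0.78^34 = 0.0016508
  k=2: C(35,2)·0.22^2·0.78^33 = 0.0079156
  k=3: C(35,3)·0.22^3·0.78^32 = 0.0245587
  k=4: C(35,4)·0.22^4·0.78^31 = 0.0554145
P(X ≤ 4) = 0.0897068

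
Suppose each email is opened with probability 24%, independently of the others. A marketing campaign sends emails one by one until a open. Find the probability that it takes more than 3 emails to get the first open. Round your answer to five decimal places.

0.43898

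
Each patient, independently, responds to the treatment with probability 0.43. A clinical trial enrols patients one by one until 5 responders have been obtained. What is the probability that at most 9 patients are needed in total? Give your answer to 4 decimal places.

Finishing within 9 patients ⇔ at least 5 successes in the first 9. With X ~ Binomial(9, 0.43), P(Y ≤ 9) = 1 − P(X ≤ 4).
  k=0: C(9,0)·0.43^0·0.57^9 = 0.006351
  k=1: C(9,1)·0.43^1·0.57^8 = 0.043123
  k=2: C(9,2)·0.43^2·0.57^7 = 0.130126
  k=3: C(9,3)·0.43^3·0.57^6 = 0.229052
  k=4: C(9,4)·0.43^4·0.57^5 = 0.259190
1 − 0.667842 = 0.332158

0.3322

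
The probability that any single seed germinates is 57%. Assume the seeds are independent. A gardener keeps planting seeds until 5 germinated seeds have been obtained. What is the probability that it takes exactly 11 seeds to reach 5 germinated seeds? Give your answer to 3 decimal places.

Y = trial on which the fifth success occurs; negative binomial, r=5, p=0.57.
P(Y=11) = C(10,4) · p^5 · (1−p)^6
= 210 · 0.060169 · 0.0063214 = 0.07987

0.080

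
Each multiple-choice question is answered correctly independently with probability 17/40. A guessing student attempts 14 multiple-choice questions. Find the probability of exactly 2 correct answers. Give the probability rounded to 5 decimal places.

0.02147

X ~ Binomial(n=14, p=0.425).
P(X=2) = C(14,2) · p^2 · (1−p)^12
= 91 · 0.18063 · 0.0013062 = 0.0214701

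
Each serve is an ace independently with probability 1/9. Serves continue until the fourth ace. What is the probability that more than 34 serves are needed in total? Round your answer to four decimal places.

Needing more than 34 serves ⇔ fewer than 4 successes in the first 34. With X ~ Binomial(34, 0.111111), P(Y > 34) = P(X ≤ 3).
  k=0: C(34,0)·0.111111^0·0.888889^34 = 0.018231
  k=1: C(34,1)·0.111111^1·0.888889^33 = 0.077482
  k=2: C(34,2)·0.111111^2·0.888889^32 = 0.159807
  k=3: C(34,3)·0.111111^3·0.888889^31 = 0.213077
P(X ≤ 3) = 0.468598

0.4686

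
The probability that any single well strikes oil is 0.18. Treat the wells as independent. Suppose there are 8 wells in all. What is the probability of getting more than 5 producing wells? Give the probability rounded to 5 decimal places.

X ~ Binomial(8, 0.18); P(X ≥ 6) = Σ C(8,k) p^k (1−p)^(8−k) over k:
  k=6: C(8,6)·0.18^6·0.82^2 = 0.0006404
  k=7: C(8,7)·0.18^7·0.82^1 = 0.0000402
  k=8: C(8,8)·0.18^8·0.82^0 = 0.0000011
Total = 0.0006816

0.00068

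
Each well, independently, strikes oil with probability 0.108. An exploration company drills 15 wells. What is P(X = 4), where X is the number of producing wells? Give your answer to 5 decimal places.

0.05283

X ~ Binomial(n=15, p=0.108).
P(X=4) = C(15,4) · p^4 · (1−p)^11
= 1365 · 0.00013605 · 0.28445 = 0.0528252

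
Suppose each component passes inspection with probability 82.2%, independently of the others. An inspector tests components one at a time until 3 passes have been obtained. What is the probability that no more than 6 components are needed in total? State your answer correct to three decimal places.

0.989

Finishing within 6 components ⇔ at least 3 successes in the first 6. With X ~ Binomial(6, 0.822), P(Y ≤ 6) = 1 − P(X ≤ 2).
  k=0: C(6,0)·0.822^0·0.178^6 = 0.00003
  k=1: C(6,1)·0.822^1·0.178^5 = 0.00088
  k=2: C(6,2)·0.822^2·0.178^4 = 0.01017
1 − 0.01109 = 0.98891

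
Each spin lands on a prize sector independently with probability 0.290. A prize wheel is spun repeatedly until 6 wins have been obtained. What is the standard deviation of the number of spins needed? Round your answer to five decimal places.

Y = total spins until the sixth success; negative binomial with r=6, p=0.29.
SD(Y) = √[r(1−p)/p²] = √(50.6539834) = 7.1171612

7.11716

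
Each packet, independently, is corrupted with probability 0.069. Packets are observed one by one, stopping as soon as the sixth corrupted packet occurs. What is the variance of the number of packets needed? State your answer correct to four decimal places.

Y = total packets until the sixth success; negative binomial with r=6, p=0.069.
Var(Y) = r(1−p)/p² = 6·0.931 / 0.069² = 1173.282924

1173.2829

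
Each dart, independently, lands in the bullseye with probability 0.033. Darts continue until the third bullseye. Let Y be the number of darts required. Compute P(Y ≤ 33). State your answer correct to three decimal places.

0.094

Finishing within 33 darts ⇔ at least 3 successes in the first 33. With X ~ Binomial(33, 0.033), P(Y ≤ 33) = 1 − P(X ≤ 2).
  k=0: C(33,0)·0.033^0·0.967^33 = 0.33043
  k=1: C(33,1)·0.033^1·0.967^32 = 0.37211
  k=2: C(33,2)·0.033^2·0.967^31 = 0.20318
1 − 0.90572 = 0.09428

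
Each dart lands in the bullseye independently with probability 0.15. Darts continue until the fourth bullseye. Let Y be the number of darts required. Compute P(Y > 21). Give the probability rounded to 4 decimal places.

Needing more than 21 darts ⇔ fewer than 4 successes in the first 21. With X ~ Binomial(21, 0.15), P(Y > 21) = P(X ≤ 3).
  k=0: C(21,0)·0.15^0·0.85^21 = 0.032946
  k=1: C(21,1)·0.15^1·0.85^20 = 0.122093
  k=2: C(21,2)·0.15^2·0.85^19 = 0.215457
  k=3: C(21,3)·0.15^3·0.85^18 = 0.240805
P(X ≤ 3) = 0.611301

0.6113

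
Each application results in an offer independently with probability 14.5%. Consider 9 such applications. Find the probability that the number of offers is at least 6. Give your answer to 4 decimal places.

X ~ Binomial(9, 0.145); P(X ≥ 6) = Σ C(9,k) p^k (1−p)^(9−k) over k:
  k=6: C(9,6)·0.145^6·0.855^3 = 0.000488
  k=7: C(9,7)·0.145^7·0.855^2 = 0.000035
  k=8: C(9,8)·0.145^8·0.855^1 = 0.000002
  k=9: C(9,9)·0.145^9·0.855^0 = 0.000000
Total = 0.000525

0.0005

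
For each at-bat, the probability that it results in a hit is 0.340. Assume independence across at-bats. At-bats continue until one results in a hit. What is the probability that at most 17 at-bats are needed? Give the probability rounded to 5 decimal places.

Y = number of at-bats to the first success; geometric, p = 0.34.
P(Y ≤ 17) = 1 − (1−p)^17 = 1 − 0.0008556 = 0.9991444

0.99914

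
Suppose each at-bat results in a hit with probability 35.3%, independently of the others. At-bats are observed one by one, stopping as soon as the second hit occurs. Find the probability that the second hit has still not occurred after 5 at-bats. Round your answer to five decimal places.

Needing more than 5 at-bats ⇔ fewer than 2 successes in the first 5. With X ~ Binomial(5, 0.353), P(Y > 5) = P(X ≤ 1).
  k=0: C(5,0)·0.353^0·0.647^5 = 0.1133761
  k=1: C(5,1)·0.353^1·0.647^4 = 0.3092871
P(X ≤ 1) = 0.4226632

0.42266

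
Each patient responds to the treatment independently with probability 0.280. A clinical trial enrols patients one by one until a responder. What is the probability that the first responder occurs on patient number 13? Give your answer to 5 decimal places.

0.00543

Geometric (trials to first success), p = 0.28.
P(Y = 13) = (1−p)^12 · p = 0.019408 · 0.28 = 0.0054344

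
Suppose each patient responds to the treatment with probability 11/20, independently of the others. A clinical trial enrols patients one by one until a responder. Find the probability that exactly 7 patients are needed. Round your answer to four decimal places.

0.0046

Geometric (trials to first success), p = 0.55.
P(Y = 7) = (1−p)^6 · p = 0.0083038 · 0.55 = 0.004567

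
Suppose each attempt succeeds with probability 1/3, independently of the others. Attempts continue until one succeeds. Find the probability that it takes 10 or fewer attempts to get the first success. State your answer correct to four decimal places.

Y = number of attempts to the first success; geometric, p = 0.333333.
P(Y ≤ 10) = 1 − (1−p)^10 = 1 − 0.017342 = 0.982658

0.9827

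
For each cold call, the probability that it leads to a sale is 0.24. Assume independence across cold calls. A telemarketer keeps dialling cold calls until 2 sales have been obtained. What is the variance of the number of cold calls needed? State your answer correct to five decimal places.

Y = total cold calls until the second success; negative binomial with r=2, p=0.24.
Var(Y) = r(1−p)/p² = 2·0.76 / 0.24² = 26.3888889

26.38889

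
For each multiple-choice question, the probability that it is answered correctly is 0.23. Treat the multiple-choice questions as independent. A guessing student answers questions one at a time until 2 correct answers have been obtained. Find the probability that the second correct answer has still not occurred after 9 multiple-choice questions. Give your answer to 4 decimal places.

0.3509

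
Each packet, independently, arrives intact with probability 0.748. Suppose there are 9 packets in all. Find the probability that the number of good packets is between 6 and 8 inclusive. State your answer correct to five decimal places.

X ~ Binomial(9, 0.748); P(6 ≤ X ≤ 8) = Σ C(9,k) p^k (1−p)^(9−k) over k:
  k=6: C(9,6)·0.748^6·0.252^3 = 0.2354456
  k=7: C(9,7)·0.748^7·0.252^2 = 0.2995124
  k=8: C(9,8)·0.748^8·0.252^1 = 0.2222572
Total = 0.7572151

0.75722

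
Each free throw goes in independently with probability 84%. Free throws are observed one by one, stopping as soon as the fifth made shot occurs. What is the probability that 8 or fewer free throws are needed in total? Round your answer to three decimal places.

0.973

Finishing within 8 free throws ⇔ at least 5 successes in the first 8. With X ~ Binomial(8, 0.84), P(Y ≤ 8) = 1 − P(X ≤ 4).
  k=0: C(8,0)·0.84^0·0.16^8 = 0.00000
  k=1: C(8,1)·0.84^1·0.16^7 = 0.00002
  k=2: C(8,2)·0.84^2·0.16^6 = 0.00033
  k=3: C(8,3)·0.84^3·0.16^5 = 0.00348
  k=4: C(8,4)·0.84^4·0.16^4 = 0.02284
1 − 0.02667 = 0.97333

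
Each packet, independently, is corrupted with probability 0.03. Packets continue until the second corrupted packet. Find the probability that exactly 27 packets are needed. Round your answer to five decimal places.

Y = trial on which the second success occurs; negative binomial, r=2, p=0.03.
P(Y=27) = C(26,1) · p^2 · (1−p)^25
= 26 · 0.0009 · 0.46697 = 0.0109272

0.01093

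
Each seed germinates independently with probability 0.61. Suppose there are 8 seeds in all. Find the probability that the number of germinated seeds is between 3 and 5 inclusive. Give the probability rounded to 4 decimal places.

X ~ Binomial(8, 0.61); P(3 ≤ X ≤ 5) = Σ C(8,k) p^k (1−p)^(8−k) over k:
  k=3: C(8,3)·0.61^3·0.39^5 = 0.114683
  k=4: C(8,4)·0.61^4·0.39^4 = 0.224221
  k=5: C(8,5)·0.61^5·0.39^3 = 0.280563
Total = 0.619468

0.6195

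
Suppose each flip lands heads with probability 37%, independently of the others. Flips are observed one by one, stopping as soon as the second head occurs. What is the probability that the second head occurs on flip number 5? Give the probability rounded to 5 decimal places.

Y = trial on which the second success occurs; negative binomial, r=2, p=0.37.
P(Y=5) = C(4,1) · p^2 · (1−p)^3
= 4 · 0.1369 · 0.25005 = 0.1369257

0.13693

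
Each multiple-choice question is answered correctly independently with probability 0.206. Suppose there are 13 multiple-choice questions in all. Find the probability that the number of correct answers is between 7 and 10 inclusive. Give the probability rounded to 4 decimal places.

X ~ Binomial(13, 0.206); P(7 ≤ X ≤ 10) = Σ C(13,k) p^k (1−p)^(13−k) over k:
  k=7: C(13,7)·0.206^7·0.794^6 = 0.006769
  k=8: C(13,8)·0.206^8·0.794^5 = 0.001317
  k=9: C(13,9)·0.206^9·0.794^4 = 0.000190
  k=10: C(13,10)·0.206^10·0.794^3 = 0.000020
Total = 0.008295

0.0083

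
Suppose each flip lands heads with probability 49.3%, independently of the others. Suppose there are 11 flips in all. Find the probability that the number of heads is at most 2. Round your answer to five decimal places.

0.03624

X ~ Binomial(11, 0.493); P(X ≤ 2) = Σ C(11,k) p^k (1−p)^(11−k) over k:
  k=0: C(11,0)·0.493^0·0.507^11 = 0.0005690
  k=1: C(11,1)·0.493^1·0.507^10 = 0.0060858
  k=2: C(11,2)·0.493^2·0.507^9 = 0.0295889
Total = 0.0362436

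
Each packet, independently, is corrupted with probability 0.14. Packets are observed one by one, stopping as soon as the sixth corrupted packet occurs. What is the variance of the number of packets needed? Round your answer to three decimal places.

263.265

Y = total packets until the sixth success; negative binomial with r=6, p=0.14.
Var(Y) = r(1−p)/p² = 6·0.86 / 0.14² = 263.26531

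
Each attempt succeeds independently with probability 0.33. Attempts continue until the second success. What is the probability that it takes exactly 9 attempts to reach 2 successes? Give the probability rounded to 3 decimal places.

Y = trial on which the second success occurs; negative binomial, r=2, p=0.33.
P(Y=9) = C(8,1) · p^2 · (1−p)^7
= 8 · 0.1089 · 0.060607 = 0.05280

0.053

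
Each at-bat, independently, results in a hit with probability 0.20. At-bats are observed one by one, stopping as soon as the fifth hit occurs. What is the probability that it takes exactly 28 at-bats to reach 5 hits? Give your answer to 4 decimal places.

Y = trial on which the fifth success occurs; negative binomial, r=5, p=0.20.
P(Y=28) = C(27,4) · p^5 · (1−p)^23
= 17550 · 0.00032 · 0.005903 = 0.033151

0.0332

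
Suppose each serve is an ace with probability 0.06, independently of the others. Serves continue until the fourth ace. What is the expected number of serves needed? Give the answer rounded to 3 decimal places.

Y = total serves until the fourth success; negative binomial with r=4, p=0.06.
E[Y] = r / p = 4 / 0.06 = 66.66667

66.667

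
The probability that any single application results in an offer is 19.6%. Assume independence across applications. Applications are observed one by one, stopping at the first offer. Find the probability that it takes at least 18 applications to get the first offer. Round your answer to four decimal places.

Y = number of applications to the first success; geometric, p = 0.196.
P(Y > 17) = P(first 17 all fail) = (1−p)^17 = 0.024511

0.0245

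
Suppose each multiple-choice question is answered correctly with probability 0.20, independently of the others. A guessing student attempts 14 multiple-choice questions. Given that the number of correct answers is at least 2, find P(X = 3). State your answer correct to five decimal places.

0.31186

X ~ Binomial(14, 0.20). Want P(X=3 | X≥2) = P(X=3) / P(X≥2).
P(X=3) = C(14,3)·0.20^3·0.80^11 = 0.2501389
P(X≥2) = 1 − 0.0439805 − 0.1539316 = 0.8020879
Ratio = 0.2501389 / 0.8020879 = 0.3118597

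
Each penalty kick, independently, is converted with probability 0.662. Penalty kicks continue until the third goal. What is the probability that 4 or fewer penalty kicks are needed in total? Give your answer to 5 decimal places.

0.58430

Finishing within 4 penalty kicks ⇔ at least 3 successes in the first 4. With X ~ Binomial(4, 0.662), P(Y ≤ 4) = 1 − P(X ≤ 2).
  k=0: C(4,0)·0.662^0·0.338^4 = 0.0130517
  k=1: C(4,1)·0.662^1·0.338^3 = 0.1022511
  k=2: C(4,2)·0.662^2·0.338^2 = 0.3004005
1 − 0.4157033 = 0.5842967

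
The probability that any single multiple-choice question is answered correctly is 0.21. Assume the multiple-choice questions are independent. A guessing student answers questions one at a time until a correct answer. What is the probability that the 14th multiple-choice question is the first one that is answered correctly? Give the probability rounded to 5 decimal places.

Geometric (trials to first success), p = 0.21.
P(Y = 14) = (1−p)^13 · p = 0.046682 · 0.21 = 0.0098033

0.00980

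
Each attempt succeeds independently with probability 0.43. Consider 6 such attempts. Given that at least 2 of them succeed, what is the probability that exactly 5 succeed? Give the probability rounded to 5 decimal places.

0.06203

X ~ Binomial(6, 0.43). Want P(X=5 | X≥2) = P(X=5) / P(X≥2).
P(X=5) = C(6,5)·0.43^5·0.57^1 = 0.0502769
P(X≥2) = 1 − 0.0342964 − 0.1552366 = 0.8104670
Ratio = 0.0502769 / 0.8104670 = 0.0620345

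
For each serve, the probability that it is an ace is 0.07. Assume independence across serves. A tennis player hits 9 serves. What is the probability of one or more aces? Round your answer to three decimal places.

P(at least one) = 1 − P(none) = 1 − (1 − 0.07)^9
= 1 − 0.52041 = 0.47959

0.480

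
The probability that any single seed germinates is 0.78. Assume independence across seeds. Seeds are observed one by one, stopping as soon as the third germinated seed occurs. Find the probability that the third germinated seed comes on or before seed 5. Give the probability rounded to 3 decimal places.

0.926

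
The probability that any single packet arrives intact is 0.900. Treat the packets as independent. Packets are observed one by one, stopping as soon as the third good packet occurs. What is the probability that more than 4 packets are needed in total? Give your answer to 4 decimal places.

Needing more than 4 packets ⇔ fewer than 3 successes in the first 4. With X ~ Binomial(4, 0.90), P(Y > 4) = P(X ≤ 2).
  k=0: C(4,0)·0.90^0·0.10^4 = 0.000100
  k=1: C(4,1)·0.90^1·0.10^3 = 0.003600
  k=2: C(4,2)·0.90^2·0.10^2 = 0.048600
P(X ≤ 2) = 0.052300

0.0523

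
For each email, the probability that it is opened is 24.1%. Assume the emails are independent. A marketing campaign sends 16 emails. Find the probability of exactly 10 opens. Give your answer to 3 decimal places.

X ~ Binomial(n=16, p=0.241).
P(X=10) = C(16,10) · p^10 · (1−p)^6
= 8008 · 6.6095e-07 · 0.19118 = 0.00101

0.001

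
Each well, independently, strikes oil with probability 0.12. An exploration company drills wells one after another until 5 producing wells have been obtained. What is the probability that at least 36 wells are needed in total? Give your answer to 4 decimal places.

0.5875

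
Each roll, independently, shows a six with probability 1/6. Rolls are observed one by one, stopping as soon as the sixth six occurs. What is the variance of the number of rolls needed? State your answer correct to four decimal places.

180.0000

Y = total rolls until the sixth success; negative binomial with r=6, p=0.166667.
Var(Y) = r(1−p)/p² = 6·0.833333 / 0.166667² = 180.000000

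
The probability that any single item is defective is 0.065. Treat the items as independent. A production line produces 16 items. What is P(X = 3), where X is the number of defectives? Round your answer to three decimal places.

X ~ Binomial(n=16, p=0.065).
P(X=3) = C(16,3) · p^3 · (1−p)^13
= 560 · 0.00027463 · 0.4174 = 0.06419

0.064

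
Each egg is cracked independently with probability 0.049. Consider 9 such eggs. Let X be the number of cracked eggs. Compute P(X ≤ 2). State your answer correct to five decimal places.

0.99209

X ~ Binomial(9, 0.049); P(X ≤ 2) = Σ C(9,k) p^k (1−p)^(9−k) over k:
  k=0: C(9,0)·0.049^0·0.951^9 = 0.6362454
  k=1: C(9,1)·0.049^1·0.951^8 = 0.2950412
  k=2: C(9,2)·0.049^2·0.951^7 = 0.0608077
Total = 0.9920943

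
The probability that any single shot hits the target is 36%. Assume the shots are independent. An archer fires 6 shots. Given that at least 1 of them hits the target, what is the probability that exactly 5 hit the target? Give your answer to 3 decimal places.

X ~ Binomial(6, 0.36). Want P(X=5 | X≥1) = P(X=5) / P(X≥1).
P(X=5) = C(6,5)·0.36^5·0.64^1 = 0.02322
P(X≥1) = 1 − 0.06872 = 0.93128
Ratio = 0.02322 / 0.93128 = 0.02493

0.025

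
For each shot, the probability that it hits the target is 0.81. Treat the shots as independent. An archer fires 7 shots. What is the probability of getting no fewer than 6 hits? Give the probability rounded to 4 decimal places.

0.6044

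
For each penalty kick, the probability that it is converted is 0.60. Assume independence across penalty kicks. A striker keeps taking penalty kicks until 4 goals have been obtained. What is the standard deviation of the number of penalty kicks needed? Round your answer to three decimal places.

2.108

Y = total penalty kicks until the fourth success; negative binomial with r=4, p=0.60.
SD(Y) = √[r(1−p)/p²] = √(4.44444) = 2.10819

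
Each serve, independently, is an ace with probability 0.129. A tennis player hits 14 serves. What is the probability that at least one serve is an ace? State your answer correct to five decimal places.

0.85537

P(at least one) = 1 − P(none) = 1 − (1 − 0.129)^14
= 1 − 0.1446286 = 0.8553714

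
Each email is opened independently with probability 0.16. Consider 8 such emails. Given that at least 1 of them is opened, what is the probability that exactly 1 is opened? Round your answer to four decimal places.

0.5022

X ~ Binomial(8, 0.16). Want P(X=1 | X≥1) = P(X=1) / P(X≥1).
P(X=1) = C(8,1)·0.16^1·0.84^7 = 0.377716
P(X≥1) = 1 − 0.247876 = 0.752124
Ratio = 0.377716 / 0.752124 = 0.502199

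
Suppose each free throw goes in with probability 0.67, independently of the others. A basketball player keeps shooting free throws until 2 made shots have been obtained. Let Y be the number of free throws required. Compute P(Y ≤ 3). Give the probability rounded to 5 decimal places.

0.74517

Finishing within 3 free throws ⇔ at least 2 successes in the first 3. With X ~ Binomial(3, 0.67), P(Y ≤ 3) = 1 − P(X ≤ 1).
  k=0: C(3,0)·0.67^0·0.33^3 = 0.0359370
  k=1: C(3,1)·0.67^1·0.33^2 = 0.2188890
1 − 0.2548260 = 0.7451740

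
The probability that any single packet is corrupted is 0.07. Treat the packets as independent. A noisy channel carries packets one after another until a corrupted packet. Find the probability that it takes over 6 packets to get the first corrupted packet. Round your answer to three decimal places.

Y = number of packets to the first success; geometric, p = 0.07.
P(Y > 6) = P(first 6 all fail) = (1−p)^6 = 0.64699

0.647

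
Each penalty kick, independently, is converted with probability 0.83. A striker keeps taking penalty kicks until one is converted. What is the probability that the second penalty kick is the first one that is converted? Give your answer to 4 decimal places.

0.1411

Geometric (trials to first success), p = 0.83.
P(Y = 2) = (1−p)^1 · p = 0.17 · 0.83 = 0.141100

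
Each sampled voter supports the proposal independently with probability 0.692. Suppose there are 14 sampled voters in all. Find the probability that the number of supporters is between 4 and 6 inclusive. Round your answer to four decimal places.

0.0364

X ~ Binomial(14, 0.692); P(4 ≤ X ≤ 6) = Σ C(14,k) p^k (1−p)^(14−k) over k:
  k=4: C(14,4)·0.692^4·0.308^10 = 0.001763
  k=5: C(14,5)·0.692^5·0.308^9 = 0.007924
  k=6: C(14,6)·0.692^6·0.308^8 = 0.026705
Total = 0.036393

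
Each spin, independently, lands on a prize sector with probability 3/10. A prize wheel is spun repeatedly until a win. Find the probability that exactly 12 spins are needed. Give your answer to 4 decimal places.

Geometric (trials to first success), p = 0.30.
P(Y = 12) = (1−p)^11 · p = 0.019773 · 0.30 = 0.005932

0.0059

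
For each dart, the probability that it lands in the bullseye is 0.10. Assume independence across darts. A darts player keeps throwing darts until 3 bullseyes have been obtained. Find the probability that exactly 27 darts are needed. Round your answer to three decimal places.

Y = trial on which the third success occurs; negative binomial, r=3, p=0.10.
P(Y=27) = C(26,2) · p^3 · (1−p)^24
= 325 · 0.001 · 0.079766 = 0.02592

0.026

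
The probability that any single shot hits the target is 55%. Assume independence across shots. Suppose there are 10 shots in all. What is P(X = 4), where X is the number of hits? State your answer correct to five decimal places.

X ~ Binomial(n=10, p=0.55).
P(X=4) = C(10,4) · p^4 · (1−p)^6
= 210 · 0.091506 · 0.0083038 = 0.1595678

0.15957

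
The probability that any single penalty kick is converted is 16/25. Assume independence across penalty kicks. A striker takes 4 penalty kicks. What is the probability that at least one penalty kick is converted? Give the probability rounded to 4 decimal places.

0.9832

P(at least one) = 1 − P(none) = 1 − (1 − 0.64)^4
= 1 − 0.016796 = 0.983204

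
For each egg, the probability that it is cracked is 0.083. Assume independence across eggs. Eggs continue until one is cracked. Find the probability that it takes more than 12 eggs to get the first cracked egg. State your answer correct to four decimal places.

0.3535

Y = number of eggs to the first success; geometric, p = 0.083.
P(Y > 12) = P(first 12 all fail) = (1−p)^12 = 0.353535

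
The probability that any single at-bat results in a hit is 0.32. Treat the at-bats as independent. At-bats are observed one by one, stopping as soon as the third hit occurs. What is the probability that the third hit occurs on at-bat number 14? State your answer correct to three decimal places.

0.037

Y = trial on which the third success occurs; negative binomial, r=3, p=0.32.
P(Y=14) = C(13,2) · p^3 · (1−p)^11
= 78 · 0.032768 · 0.014375 = 0.03674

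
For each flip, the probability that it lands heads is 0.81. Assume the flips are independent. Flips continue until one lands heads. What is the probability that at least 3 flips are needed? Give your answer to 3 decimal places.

Y = number of flips to the first success; geometric, p = 0.81.
P(Y > 2) = P(first 2 all fail) = (1−p)^2 = 0.03610

0.036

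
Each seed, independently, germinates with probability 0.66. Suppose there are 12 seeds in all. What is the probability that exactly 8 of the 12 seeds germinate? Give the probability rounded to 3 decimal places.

0.238

X ~ Binomial(n=12, p=0.66).
P(X=8) = C(12,8) · p^8 · (1−p)^4
= 495 · 0.036004 · 0.013363 = 0.23816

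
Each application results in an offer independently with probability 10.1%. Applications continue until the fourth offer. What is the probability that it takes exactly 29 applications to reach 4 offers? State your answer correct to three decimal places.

0.024

Y = trial on which the fourth success occurs; negative binomial, r=4, p=0.101.
P(Y=29) = C(28,3) · p^4 · (1−p)^25
= 3276 · 0.00010406 · 0.069822 = 0.02380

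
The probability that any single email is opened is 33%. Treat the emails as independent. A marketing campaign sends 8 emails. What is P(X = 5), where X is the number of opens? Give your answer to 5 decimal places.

X ~ Binomial(n=8, p=0.33).
P(X=5) = C(8,5) · p^5 · (1−p)^3
= 56 · 0.0039135 · 0.30076 = 0.0659147

0.06591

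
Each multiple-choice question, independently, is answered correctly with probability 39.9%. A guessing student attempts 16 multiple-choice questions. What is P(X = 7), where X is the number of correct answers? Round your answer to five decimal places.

X ~ Binomial(n=16, p=0.399).
P(X=7) = C(16,7) · p^7 · (1−p)^9
= 11440 · 0.0016099 · 0.01023 = 0.1884111

0.18841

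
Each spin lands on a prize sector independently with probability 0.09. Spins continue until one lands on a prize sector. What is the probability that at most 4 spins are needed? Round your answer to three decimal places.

Y = number of spins to the first success; geometric, p = 0.09.
P(Y ≤ 4) = 1 − (1−p)^4 = 1 − 0.68575 = 0.31425

0.314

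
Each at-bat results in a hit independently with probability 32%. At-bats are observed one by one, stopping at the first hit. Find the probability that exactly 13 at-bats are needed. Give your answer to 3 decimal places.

Geometric (trials to first success), p = 0.32.
P(Y = 13) = (1−p)^12 · p = 0.0097748 · 0.32 = 0.00313

0.003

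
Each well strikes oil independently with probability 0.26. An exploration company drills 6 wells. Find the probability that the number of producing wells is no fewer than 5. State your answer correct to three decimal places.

X ~ Binomial(6, 0.26); P(X ≥ 5) = Σ C(6,k) p^k (1−p)^(6−k) over k:
  k=5: C(6,5)·0.26^5·0.74^1 = 0.00528
  k=6: C(6,6)·0.26^6·0.74^0 = 0.00031
Total = 0.00558

0.006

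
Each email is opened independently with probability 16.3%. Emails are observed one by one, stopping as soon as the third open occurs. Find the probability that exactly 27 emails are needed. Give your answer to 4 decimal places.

Y = trial on which the third success occurs; negative binomial, r=3, p=0.163.
P(Y=27) = C(26,2) · p^3 · (1−p)^24
= 325 · 0.0043307 · 0.013977 = 0.019672

0.0197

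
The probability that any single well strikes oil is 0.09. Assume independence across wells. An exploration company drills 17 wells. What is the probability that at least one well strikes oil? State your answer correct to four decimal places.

0.7988

P(at least one) = 1 − P(none) = 1 − (1 − 0.09)^17
= 1 − 0.201235 = 0.798765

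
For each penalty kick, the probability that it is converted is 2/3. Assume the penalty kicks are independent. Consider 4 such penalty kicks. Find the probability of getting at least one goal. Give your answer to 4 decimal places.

P(at least one) = 1 − P(none) = 1 − (1 − 0.666667)^4
= 1 − 0.012346 = 0.987654

0.9877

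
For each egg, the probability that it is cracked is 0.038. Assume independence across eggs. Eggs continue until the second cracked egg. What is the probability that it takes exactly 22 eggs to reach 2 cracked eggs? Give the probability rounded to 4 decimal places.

Y = trial on which the second success occurs; negative binomial, r=2, p=0.038.
P(Y=22) = C(21,1) · p^2 · (1−p)^20
= 21 · 0.001444 · 0.46079 = 0.013973

0.0140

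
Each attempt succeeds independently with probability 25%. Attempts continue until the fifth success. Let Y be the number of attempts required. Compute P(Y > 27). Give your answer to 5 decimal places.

0.15832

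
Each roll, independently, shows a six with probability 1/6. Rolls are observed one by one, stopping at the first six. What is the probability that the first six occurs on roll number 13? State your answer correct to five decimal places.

0.01869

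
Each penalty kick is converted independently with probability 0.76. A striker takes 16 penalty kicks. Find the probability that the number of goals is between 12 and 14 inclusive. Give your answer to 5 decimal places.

X ~ Binomial(16, 0.76); P(12 ≤ X ≤ 14) = Σ C(16,k) p^k (1−p)^(16−k) over k:
  k=12: C(16,12)·0.76^12·0.24^4 = 0.2242226
  k=13: C(16,13)·0.76^13·0.24^3 = 0.2184733
  k=14: C(16,14)·0.76^14·0.24^2 = 0.1482498
Total = 0.5909457

0.59095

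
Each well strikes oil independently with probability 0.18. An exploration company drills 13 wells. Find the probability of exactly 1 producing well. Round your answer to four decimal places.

X ~ Binomial(n=13, p=0.18).
P(X=1) = C(13,1) · p^1 · (1−p)^12
= 13 · 0.18 · 0.09242 = 0.216263

0.2163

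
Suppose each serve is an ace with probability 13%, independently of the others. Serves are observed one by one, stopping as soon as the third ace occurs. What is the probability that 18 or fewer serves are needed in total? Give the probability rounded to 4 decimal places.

0.4206

Finishing within 18 serves ⇔ at least 3 successes in the first 18. With X ~ Binomial(18, 0.13), P(Y ≤ 18) = 1 − P(X ≤ 2).
  k=0: C(18,0)·0.13^0·0.87^18 = 0.081535
  k=1: C(18,1)·0.13^1·0.87^17 = 0.219302
  k=2: C(18,2)·0.13^2·0.87^16 = 0.278539
1 − 0.579377 = 0.420623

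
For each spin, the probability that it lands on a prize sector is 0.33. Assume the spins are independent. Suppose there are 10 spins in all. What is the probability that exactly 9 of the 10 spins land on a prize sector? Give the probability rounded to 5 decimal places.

0.00031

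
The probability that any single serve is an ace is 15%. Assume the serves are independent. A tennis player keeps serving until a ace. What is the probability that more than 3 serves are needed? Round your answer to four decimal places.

0.6141

Y = number of serves to the first success; geometric, p = 0.15.
P(Y > 3) = P(first 3 all fail) = (1−p)^3 = 0.614125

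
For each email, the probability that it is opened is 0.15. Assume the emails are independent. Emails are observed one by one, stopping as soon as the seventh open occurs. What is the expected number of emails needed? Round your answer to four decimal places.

Y = total emails until the seventh success; negative binomial with r=7, p=0.15.
E[Y] = r / p = 7 / 0.15 = 46.666667

46.6667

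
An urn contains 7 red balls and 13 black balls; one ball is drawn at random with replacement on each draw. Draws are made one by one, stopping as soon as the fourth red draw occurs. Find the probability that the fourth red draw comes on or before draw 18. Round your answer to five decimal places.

0.92173

Finishing within 18 draws ⇔ at least 4 successes in the first 18. With X ~ Binomial(18, 0.35), P(Y ≤ 18) = 1 − P(X ≤ 3).
  k=0: C(18,0)·0.35^0·0.65^18 = 0.0004290
  k=1: C(18,1)·0.35^1·0.65^17 = 0.0041578
  k=2: C(18,2)·0.35^2·0.65^16 = 0.0190301
  k=3: C(18,3)·0.35^3·0.65^15 = 0.0546506
1 − 0.0782675 = 0.9217325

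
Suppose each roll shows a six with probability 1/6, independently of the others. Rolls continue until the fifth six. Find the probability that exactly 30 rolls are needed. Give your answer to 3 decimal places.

Y = trial on which the fifth success occurs; negative binomial, r=5, p=0.166667.
P(Y=30) = C(29,4) · p^5 · (1−p)^25
= 23751 · 0.0001286 · 0.010483 = 0.03202

0.032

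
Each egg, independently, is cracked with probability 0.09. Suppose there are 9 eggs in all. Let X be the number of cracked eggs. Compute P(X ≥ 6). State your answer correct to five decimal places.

X ~ Binomial(9, 0.09); P(X ≥ 6) = Σ C(9,k) p^k (1−p)^(9−k) over k:
  k=6: C(9,6)·0.09^6·0.91^3 = 0.0000336
  k=7: C(9,7)·0.09^7·0.91^2 = 0.0000014
  k=8: C(9,8)·0.09^8·0.91^1 = 0.0000000
  k=9: C(9,9)·0.09^9·0.91^0 = 0.0000000
Total = 0.0000351

0.00004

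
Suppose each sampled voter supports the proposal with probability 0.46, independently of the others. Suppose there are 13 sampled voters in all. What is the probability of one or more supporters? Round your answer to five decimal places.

0.99967

P(at least one) = 1 − P(none) = 1 − (1 − 0.46)^13
= 1 − 0.0003320 = 0.9996680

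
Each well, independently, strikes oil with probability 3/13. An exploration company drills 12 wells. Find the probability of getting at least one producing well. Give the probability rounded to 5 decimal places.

P(at least one) = 1 − P(none) = 1 − (1 − 0.230769)^12
= 1 − 0.0429220 = 0.9570780

0.95708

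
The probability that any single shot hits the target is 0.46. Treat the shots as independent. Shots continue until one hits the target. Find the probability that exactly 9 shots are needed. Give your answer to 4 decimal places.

Geometric (trials to first success), p = 0.46.
P(Y = 9) = (1−p)^8 · p = 0.0072302 · 0.46 = 0.003326

0.0033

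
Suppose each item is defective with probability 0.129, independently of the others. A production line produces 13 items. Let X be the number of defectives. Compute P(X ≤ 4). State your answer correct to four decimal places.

X ~ Binomial(13, 0.129); P(X ≤ 4) = Σ C(13,k) p^k (1−p)^(13−k) over k:
  k=0: C(13,0)·0.129^0·0.871^13 = 0.166049
  k=1: C(13,1)·0.129^1·0.871^12 = 0.319706
  k=2: C(13,2)·0.129^2·0.871^11 = 0.284102
  k=3: C(13,3)·0.129^3·0.871^10 = 0.154283
  k=4: C(13,4)·0.129^4·0.871^9 = 0.057125
Total = 0.981264

0.9813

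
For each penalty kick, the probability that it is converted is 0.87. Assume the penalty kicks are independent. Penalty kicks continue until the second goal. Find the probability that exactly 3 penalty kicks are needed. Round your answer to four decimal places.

0.1968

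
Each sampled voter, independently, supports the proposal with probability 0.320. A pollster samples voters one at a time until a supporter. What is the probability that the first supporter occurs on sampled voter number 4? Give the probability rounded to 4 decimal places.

Geometric (trials to first success), p = 0.32.
P(Y = 4) = (1−p)^3 · p = 0.31443 · 0.32 = 0.100618

0.1006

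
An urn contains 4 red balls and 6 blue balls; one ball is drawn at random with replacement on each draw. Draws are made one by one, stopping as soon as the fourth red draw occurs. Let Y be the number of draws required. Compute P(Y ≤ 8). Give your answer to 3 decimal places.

0.406

Finishing within 8 draws ⇔ at least 4 successes in the first 8. With X ~ Binomial(8, 0.40), P(Y ≤ 8) = 1 − P(X ≤ 3).
  k=0: C(8,0)·0.40^0·0.60^8 = 0.01680
  k=1: C(8,1)·0.40^1·0.60^7 = 0.08958
  k=2: C(8,2)·0.40^2·0.60^6 = 0.20902
  k=3: C(8,3)·0.40^3·0.60^5 = 0.27869
1 − 0.59409 = 0.40591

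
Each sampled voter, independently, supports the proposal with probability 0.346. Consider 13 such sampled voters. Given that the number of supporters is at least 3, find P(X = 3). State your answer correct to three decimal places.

0.192

X ~ Binomial(13, 0.346). Want P(X=3 | X≥3) = P(X=3) / P(X≥3).
P(X=3) = C(13,3)·0.346^3·0.654^10 = 0.16958
P(X≥3) = 1 − 0.00400 − 0.02754 − 0.08742 = 0.88104
Ratio = 0.16958 / 0.88104 = 0.19248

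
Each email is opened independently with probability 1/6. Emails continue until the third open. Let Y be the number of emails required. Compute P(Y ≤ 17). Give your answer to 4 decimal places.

0.5565

Finishing within 17 emails ⇔ at least 3 successes in the first 17. With X ~ Binomial(17, 0.166667), P(Y ≤ 17) = 1 − P(X ≤ 2).
  k=0: C(17,0)·0.166667^0·0.833333^17 = 0.045073
  k=1: C(17,1)·0.166667^1·0.833333^16 = 0.153249
  k=2: C(17,2)·0.166667^2·0.833333^15 = 0.245198
1 − 0.443521 = 0.556479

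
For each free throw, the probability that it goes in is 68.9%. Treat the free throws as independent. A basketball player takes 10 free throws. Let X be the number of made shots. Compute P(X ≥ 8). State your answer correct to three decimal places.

0.354

X ~ Binomial(10, 0.689); P(X ≥ 8) = Σ C(10,k) p^k (1−p)^(10−k) over k:
  k=8: C(10,8)·0.689^8·0.311^2 = 0.22105
  k=9: C(10,9)·0.689^9·0.311^1 = 0.10883
  k=10: C(10,10)·0.689^10·0.311^0 = 0.02411
Total = 0.35398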